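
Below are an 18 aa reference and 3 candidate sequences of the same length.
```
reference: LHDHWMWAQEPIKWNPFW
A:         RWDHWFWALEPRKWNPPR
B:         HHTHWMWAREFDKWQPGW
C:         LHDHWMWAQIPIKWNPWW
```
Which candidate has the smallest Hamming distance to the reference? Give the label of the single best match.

C

Hamming distances to reference — A: 7; B: 7; C: 2.
Smallest is C with 2 mismatches.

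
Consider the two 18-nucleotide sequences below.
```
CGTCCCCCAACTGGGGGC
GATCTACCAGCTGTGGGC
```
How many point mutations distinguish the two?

6

Mismatches (1-based): position 1: C→G; position 2: G→A; position 5: C→T; position 6: C→A; position 10: A→G; position 14: G→T.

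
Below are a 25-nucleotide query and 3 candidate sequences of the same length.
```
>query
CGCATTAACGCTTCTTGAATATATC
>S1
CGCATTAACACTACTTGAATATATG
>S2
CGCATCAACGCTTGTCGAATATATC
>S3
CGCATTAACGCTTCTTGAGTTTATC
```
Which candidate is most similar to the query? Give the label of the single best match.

S3

S1 differs at 3 positions; S2 differs at 3 positions; S3 differs at 2 positions. The closest is S3.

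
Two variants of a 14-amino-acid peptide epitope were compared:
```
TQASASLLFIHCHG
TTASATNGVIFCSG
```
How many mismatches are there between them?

The sequences differ at positions 2, 6, 7, 8, 9, 11, 13 (1-based) — 7 in total.

7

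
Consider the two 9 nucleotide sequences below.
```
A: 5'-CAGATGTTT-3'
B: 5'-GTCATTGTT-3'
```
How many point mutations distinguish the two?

5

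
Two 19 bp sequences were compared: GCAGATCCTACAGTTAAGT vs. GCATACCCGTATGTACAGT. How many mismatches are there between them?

The sequences differ at bases 4, 6, 9, 10, 11, 12, 15, 16 (1-based) — 8 in total.

8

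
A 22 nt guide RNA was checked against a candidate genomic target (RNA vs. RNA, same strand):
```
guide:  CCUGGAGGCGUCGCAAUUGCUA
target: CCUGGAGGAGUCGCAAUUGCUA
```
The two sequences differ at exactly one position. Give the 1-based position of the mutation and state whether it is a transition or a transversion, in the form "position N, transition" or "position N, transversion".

Position 9 changes C→A. C is a pyrimidine and A is a purine, so this is a transversion.

position 9, transversion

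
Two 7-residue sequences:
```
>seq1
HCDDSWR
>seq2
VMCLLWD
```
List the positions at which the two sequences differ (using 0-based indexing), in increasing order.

0, 1, 2, 3, 4, 6

Differences at position 0 (H→V), position 1 (C→M), position 2 (D→C), position 3 (D→L), position 4 (S→L), position 6 (R→D).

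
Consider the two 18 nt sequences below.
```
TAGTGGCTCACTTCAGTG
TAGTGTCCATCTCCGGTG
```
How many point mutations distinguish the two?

Comparing position by position, 6 positions differ: 6 (G/T), 8 (T/C), 9 (C/A), 10 (A/T), 13 (T/C), 15 (A/G).

6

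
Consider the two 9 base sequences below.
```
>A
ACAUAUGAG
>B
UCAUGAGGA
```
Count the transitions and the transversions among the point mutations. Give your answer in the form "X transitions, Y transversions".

3 transitions, 2 transversions

Transitions (purine↔purine or pyrimidine↔pyrimidine): 5 A→G, 8 A→G, 9 G→A.
Transversions (purine↔pyrimidine): 1 A→U, 6 U→A.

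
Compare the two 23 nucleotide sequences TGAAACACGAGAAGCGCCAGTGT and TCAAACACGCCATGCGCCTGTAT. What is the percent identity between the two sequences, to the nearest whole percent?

74%

6 positions differ (2, 10, 11, 13, 19, 22), so 17 of 23 match: 17/23 = 73.91%.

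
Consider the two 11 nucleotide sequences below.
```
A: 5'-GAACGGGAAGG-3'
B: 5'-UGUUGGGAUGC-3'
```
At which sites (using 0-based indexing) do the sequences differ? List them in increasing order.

Scanning 0-based: 0: G/U; 1: A/G; 2: A/U; 3: C/U; 8: A/U; 10: G/C.

0, 1, 2, 3, 8, 10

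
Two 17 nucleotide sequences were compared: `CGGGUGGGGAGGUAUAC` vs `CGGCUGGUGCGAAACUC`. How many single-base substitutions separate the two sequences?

7

Mismatches (1-based): base 4: G→C; base 8: G→U; base 10: A→C; base 12: G→A; base 13: U→A; base 15: U→C; base 16: A→U.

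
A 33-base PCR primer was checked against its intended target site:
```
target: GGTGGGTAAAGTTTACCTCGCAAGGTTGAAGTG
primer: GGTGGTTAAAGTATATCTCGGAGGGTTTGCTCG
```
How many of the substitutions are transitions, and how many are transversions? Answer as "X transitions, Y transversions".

4 transitions, 6 transversions

Transitions (purine↔purine or pyrimidine↔pyrimidine): 16 C→T, 23 A→G, 29 A→G, 32 T→C.
Transversions (purine↔pyrimidine): 6 G→T, 13 T→A, 21 C→G, 28 G→T, 30 A→C, 31 G→T.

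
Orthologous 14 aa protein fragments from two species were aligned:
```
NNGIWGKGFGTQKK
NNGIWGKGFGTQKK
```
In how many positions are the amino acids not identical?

0

No positions differ; the sequences are identical.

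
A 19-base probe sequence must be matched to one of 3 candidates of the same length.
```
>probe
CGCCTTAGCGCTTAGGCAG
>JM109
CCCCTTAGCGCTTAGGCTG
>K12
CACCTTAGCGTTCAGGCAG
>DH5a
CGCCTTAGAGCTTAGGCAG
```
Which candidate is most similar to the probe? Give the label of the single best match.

DH5a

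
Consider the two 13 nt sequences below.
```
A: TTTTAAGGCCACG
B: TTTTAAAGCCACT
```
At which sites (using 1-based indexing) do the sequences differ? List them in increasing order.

Differences at site 7 (G→A), site 13 (G→T).

7, 13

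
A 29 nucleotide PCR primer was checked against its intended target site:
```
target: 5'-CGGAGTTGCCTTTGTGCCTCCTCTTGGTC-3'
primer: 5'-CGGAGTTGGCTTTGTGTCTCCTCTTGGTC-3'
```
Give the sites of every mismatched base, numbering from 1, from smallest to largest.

Scanning 1-based: 9: C/G; 17: C/T.

9, 17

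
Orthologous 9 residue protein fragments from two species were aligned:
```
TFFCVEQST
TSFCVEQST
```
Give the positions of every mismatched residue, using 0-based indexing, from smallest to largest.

1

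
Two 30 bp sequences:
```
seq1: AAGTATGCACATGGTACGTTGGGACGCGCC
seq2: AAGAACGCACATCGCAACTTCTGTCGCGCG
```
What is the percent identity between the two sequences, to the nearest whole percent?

Mismatches at positions 4, 6, 13, 15, 17, 18, 21, 22, 24, 30 (1-based): 10 of 30.
Identical positions: 20/30 = 66.67% → 67%.

67%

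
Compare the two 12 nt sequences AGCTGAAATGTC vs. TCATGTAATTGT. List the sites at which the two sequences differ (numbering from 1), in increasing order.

1, 2, 3, 6, 10, 11, 12

Scanning 1-based: 1: A/T; 2: G/C; 3: C/A; 6: A/T; 10: G/T; 11: T/G; 12: C/T.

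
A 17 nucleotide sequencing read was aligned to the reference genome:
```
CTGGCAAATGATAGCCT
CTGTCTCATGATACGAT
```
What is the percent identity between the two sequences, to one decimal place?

6 positions differ (4, 6, 7, 14, 15, 16), so 11 of 17 match: 11/17 = 64.71%.

64.7%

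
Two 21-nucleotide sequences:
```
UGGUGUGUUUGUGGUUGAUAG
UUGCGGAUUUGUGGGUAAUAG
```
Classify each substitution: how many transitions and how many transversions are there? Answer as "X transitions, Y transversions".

Transitions (purine↔purine or pyrimidine↔pyrimidine): 4 U→C, 7 G→A, 17 G→A.
Transversions (purine↔pyrimidine): 2 G→U, 6 U→G, 15 U→G.

3 transitions, 3 transversions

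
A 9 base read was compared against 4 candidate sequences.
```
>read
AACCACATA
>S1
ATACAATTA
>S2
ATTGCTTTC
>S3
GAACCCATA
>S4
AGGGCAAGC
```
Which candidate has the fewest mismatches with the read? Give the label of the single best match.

S3

S1 differs at 4 sites; S2 differs at 7 sites; S3 differs at 3 sites; S4 differs at 7 sites. The closest is S3.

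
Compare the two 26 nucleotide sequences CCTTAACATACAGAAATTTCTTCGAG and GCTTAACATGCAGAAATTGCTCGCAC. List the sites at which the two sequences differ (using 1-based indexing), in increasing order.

Differences at site 1 (C→G), site 10 (A→G), site 19 (T→G), site 22 (T→C), site 23 (C→G), site 24 (G→C), site 26 (G→C).

1, 10, 19, 22, 23, 24, 26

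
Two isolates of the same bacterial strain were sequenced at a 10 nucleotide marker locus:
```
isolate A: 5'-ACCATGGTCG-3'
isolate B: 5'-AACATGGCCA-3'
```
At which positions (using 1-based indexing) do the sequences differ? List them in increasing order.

Scanning 1-based: 2: C/A; 8: T/C; 10: G/A.

2, 8, 10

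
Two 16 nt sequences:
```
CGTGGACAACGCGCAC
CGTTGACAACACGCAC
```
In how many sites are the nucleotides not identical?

2

Comparing position by position, 2 sites differ: 4 (G/T), 11 (G/A).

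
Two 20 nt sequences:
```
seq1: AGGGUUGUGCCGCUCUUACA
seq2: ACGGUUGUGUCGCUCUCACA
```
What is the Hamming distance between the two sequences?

3

The sequences differ at positions 2, 10, 17 (1-based) — 3 in total.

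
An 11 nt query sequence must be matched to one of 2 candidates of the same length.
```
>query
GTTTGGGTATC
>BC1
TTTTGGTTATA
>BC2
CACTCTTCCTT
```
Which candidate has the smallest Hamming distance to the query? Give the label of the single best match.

BC1 differs at 3 sites; BC2 differs at 9 sites. The closest is BC1.

BC1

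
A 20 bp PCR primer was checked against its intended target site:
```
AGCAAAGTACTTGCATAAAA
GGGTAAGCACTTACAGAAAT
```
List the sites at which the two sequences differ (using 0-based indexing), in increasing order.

Scanning 0-based: 0: A/G; 2: C/G; 3: A/T; 7: T/C; 12: G/A; 15: T/G; 19: A/T.

0, 2, 3, 7, 12, 15, 19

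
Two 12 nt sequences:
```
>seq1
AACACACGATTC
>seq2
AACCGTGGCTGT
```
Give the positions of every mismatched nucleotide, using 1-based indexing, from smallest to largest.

4, 5, 6, 7, 9, 11, 12

Differences at position 4 (A→C), position 5 (C→G), position 6 (A→T), position 7 (C→G), position 9 (A→C), position 11 (T→G), position 12 (C→T).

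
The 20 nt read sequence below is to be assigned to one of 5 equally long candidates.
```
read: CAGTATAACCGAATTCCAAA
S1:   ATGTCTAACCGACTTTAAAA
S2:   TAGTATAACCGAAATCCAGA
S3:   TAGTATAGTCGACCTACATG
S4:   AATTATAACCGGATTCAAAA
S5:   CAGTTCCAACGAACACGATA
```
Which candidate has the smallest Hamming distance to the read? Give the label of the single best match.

S1 differs at 6 positions; S2 differs at 3 positions; S3 differs at 8 positions; S4 differs at 4 positions; S5 differs at 8 positions. The closest is S2.

S2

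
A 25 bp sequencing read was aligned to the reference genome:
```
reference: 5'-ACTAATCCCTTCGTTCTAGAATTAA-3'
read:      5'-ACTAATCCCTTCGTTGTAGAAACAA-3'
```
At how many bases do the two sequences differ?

Mismatches (1-based): base 16: C→G; base 22: T→A; base 23: T→C.

3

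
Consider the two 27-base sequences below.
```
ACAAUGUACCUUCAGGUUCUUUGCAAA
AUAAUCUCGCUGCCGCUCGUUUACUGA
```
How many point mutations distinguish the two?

The sequences differ at bases 2, 6, 8, 9, 12, 14, 16, 18, 19, 23, 25, 26 (1-based) — 12 in total.

12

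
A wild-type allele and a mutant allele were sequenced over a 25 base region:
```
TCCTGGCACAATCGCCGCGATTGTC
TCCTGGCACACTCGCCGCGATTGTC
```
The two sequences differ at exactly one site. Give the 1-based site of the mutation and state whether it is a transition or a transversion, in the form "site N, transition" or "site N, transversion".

site 11, transversion

The sequences differ only at site 11: A→C (purine→pyrimidine), a transversion.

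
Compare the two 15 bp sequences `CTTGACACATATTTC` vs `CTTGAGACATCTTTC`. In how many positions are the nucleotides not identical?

Comparing position by position, 2 positions differ: 6 (C/G), 11 (A/C).

2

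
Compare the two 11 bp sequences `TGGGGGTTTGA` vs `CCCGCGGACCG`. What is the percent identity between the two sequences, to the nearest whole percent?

18%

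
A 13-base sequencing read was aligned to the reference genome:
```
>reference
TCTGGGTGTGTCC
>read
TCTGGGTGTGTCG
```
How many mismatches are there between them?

1

Mismatches (1-based): site 13: C→G.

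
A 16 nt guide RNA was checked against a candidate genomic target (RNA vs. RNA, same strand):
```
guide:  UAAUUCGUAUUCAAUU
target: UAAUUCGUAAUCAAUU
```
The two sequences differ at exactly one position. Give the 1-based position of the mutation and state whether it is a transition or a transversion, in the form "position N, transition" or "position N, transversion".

position 10, transversion

The sequences differ only at position 10: U→A (pyrimidine→purine), a transversion.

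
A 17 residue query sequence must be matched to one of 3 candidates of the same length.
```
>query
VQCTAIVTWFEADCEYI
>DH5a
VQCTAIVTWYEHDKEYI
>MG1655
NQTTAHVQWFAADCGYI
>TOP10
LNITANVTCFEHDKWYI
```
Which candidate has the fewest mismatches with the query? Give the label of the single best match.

DH5a

DH5a differs at 3 positions; MG1655 differs at 6 positions; TOP10 differs at 8 positions. The closest is DH5a.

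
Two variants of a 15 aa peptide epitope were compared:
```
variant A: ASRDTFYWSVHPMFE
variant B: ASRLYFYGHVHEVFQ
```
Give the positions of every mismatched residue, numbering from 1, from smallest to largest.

Scanning 1-based: 4: D/L; 5: T/Y; 8: W/G; 9: S/H; 12: P/E; 13: M/V; 15: E/Q.

4, 5, 8, 9, 12, 13, 15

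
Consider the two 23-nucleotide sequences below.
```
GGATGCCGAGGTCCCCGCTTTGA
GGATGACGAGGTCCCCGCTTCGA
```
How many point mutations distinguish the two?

Comparing position by position, 2 sites differ: 6 (C/A), 21 (T/C).

2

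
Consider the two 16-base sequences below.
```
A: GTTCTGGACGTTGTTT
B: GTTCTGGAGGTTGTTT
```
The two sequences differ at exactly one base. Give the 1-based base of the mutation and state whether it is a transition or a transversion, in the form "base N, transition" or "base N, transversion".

base 9, transversion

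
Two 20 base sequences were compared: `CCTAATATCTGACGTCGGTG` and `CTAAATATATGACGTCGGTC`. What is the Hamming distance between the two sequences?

4

Mismatches (1-based): position 2: C→T; position 3: T→A; position 9: C→A; position 20: G→C.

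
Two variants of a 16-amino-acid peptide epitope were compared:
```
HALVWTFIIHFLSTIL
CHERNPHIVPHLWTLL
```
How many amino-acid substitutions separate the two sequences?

Comparing position by position, 12 positions differ: 1 (H/C), 2 (A/H), 3 (L/E), 4 (V/R), 5 (W/N), 6 (T/P), 7 (F/H), 9 (I/V), 10 (H/P), 11 (F/H), 13 (S/W), 15 (I/L).

12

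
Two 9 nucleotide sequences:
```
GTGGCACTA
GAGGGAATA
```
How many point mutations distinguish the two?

3

Comparing position by position, 3 positions differ: 2 (T/A), 5 (C/G), 7 (C/A).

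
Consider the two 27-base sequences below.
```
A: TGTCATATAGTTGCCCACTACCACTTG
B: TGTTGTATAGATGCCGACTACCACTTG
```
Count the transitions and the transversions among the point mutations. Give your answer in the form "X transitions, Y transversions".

2 transitions, 2 transversions

Transitions (purine↔purine or pyrimidine↔pyrimidine): 4 C→T, 5 A→G.
Transversions (purine↔pyrimidine): 11 T→A, 16 C→G.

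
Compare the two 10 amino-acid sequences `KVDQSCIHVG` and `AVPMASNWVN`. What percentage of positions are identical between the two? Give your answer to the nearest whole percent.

20%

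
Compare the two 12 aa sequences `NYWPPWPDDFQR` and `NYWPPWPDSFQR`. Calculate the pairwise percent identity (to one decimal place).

91.7%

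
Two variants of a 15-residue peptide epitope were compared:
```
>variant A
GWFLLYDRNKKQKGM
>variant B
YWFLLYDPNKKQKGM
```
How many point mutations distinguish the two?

Comparing position by position, 2 positions differ: 1 (G/Y), 8 (R/P).

2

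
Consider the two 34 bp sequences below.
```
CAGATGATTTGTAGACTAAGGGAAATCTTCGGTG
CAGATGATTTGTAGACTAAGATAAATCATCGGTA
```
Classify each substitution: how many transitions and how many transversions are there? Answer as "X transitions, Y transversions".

2 transitions, 2 transversions

Mismatches (1-based):
site 21: G→A (purine→purine, transition)
site 22: G→T (purine→pyrimidine, transversion)
site 28: T→A (pyrimidine→purine, transversion)
site 34: G→A (purine→purine, transition)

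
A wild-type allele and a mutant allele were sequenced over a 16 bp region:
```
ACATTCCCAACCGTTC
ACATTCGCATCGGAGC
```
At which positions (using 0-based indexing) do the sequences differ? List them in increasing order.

6, 9, 11, 13, 14

Differences at position 6 (C→G), position 9 (A→T), position 11 (C→G), position 13 (T→A), position 14 (T→G).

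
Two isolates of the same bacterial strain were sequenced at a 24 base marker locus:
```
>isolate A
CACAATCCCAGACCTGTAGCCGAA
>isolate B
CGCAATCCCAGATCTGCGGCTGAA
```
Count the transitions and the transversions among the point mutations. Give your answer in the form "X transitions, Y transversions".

5 transitions, 0 transversions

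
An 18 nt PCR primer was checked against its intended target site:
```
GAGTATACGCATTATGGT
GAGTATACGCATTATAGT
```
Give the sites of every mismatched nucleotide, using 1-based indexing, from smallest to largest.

Differences at site 16 (G→A).

16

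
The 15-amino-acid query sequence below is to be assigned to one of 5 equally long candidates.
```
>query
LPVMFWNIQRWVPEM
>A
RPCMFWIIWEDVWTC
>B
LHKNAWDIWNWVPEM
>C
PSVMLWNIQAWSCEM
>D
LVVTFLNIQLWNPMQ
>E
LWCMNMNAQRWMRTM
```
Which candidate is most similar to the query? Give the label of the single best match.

Hamming distances to query — A: 9; B: 7; C: 6; D: 7; E: 8.
Smallest is C with 6 mismatches.

C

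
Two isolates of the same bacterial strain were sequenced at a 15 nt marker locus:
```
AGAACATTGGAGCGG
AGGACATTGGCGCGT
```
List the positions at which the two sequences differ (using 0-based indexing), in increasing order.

Differences at position 2 (A→G), position 10 (A→C), position 14 (G→T).

2, 10, 14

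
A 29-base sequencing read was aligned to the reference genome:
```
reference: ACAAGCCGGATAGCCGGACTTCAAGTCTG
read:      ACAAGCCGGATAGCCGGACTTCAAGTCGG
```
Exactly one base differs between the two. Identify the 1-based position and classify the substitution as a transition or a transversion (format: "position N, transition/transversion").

The sequences differ only at position 28: T→G (pyrimidine→purine), a transversion.

position 28, transversion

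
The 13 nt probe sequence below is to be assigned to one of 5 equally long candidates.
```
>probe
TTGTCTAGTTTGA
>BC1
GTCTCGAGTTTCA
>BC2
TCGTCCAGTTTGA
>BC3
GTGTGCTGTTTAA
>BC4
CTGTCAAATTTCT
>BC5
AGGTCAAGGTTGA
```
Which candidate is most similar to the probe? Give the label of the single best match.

BC1 differs at 4 sites; BC2 differs at 2 sites; BC3 differs at 5 sites; BC4 differs at 5 sites; BC5 differs at 4 sites. The closest is BC2.

BC2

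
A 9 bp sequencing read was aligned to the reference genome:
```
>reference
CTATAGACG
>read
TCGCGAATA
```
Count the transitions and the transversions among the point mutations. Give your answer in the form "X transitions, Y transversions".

8 transitions, 0 transversions

Mismatches (1-based):
base 1: C→T (pyrimidine→pyrimidine, transition)
base 2: T→C (pyrimidine→pyrimidine, transition)
base 3: A→G (purine→purine, transition)
base 4: T→C (pyrimidine→pyrimidine, transition)
base 5: A→G (purine→purine, transition)
base 6: G→A (purine→purine, transition)
base 8: C→T (pyrimidine→pyrimidine, transition)
base 9: G→A (purine→purine, transition)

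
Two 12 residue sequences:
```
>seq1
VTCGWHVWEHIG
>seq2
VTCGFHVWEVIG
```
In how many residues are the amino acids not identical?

The sequences differ at residues 5, 10 (1-based) — 2 in total.

2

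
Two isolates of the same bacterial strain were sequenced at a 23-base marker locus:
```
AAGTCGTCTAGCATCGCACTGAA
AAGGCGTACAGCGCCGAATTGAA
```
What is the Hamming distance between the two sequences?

7

The sequences differ at sites 4, 8, 9, 13, 14, 17, 19 (1-based) — 7 in total.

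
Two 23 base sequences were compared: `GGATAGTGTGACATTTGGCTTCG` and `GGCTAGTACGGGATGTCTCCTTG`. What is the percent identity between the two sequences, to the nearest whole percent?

10 positions differ (3, 8, 9, 11, 12, 15, 17, 18, 20, 22), so 13 of 23 match: 13/23 = 56.52%.

57%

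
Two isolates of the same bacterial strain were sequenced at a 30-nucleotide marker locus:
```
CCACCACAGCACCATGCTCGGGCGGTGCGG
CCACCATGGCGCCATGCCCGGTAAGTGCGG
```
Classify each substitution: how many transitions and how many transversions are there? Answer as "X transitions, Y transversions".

Mismatches (1-based):
base 7: C→T (pyrimidine→pyrimidine, transition)
base 8: A→G (purine→purine, transition)
base 11: A→G (purine→purine, transition)
base 18: T→C (pyrimidine→pyrimidine, transition)
base 22: G→T (purine→pyrimidine, transversion)
base 23: C→A (pyrimidine→purine, transversion)
base 24: G→A (purine→purine, transition)

5 transitions, 2 transversions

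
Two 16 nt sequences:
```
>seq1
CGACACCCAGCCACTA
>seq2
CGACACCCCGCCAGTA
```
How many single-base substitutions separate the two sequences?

2

The sequences differ at sites 9, 14 (1-based) — 2 in total.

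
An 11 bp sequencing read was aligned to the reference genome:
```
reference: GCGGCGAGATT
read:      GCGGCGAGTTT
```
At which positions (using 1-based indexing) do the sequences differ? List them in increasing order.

9

Scanning 1-based: 9: A/T.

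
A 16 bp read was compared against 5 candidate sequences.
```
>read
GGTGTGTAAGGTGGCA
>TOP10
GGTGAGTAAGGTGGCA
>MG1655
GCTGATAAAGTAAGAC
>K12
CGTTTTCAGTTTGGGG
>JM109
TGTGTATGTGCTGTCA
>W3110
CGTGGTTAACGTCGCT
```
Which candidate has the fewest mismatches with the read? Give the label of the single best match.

TOP10

TOP10 differs at 1 position; MG1655 differs at 9 positions; K12 differs at 9 positions; JM109 differs at 6 positions; W3110 differs at 6 positions. The closest is TOP10.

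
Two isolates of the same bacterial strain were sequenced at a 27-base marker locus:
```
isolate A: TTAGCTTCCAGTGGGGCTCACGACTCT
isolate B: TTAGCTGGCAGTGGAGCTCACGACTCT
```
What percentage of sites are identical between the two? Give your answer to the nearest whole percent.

89%

3 positions differ (7, 8, 15), so 24 of 27 match: 24/27 = 88.89%.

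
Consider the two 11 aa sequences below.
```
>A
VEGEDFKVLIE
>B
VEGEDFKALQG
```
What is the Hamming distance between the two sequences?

3

The sequences differ at positions 8, 10, 11 (1-based) — 3 in total.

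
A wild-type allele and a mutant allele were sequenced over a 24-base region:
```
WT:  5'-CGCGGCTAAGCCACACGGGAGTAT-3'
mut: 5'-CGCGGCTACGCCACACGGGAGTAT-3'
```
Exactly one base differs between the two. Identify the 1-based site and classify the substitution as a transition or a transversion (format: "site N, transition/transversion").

site 9, transversion

Site 9 changes A→C. A is a purine and C is a pyrimidine, so this is a transversion.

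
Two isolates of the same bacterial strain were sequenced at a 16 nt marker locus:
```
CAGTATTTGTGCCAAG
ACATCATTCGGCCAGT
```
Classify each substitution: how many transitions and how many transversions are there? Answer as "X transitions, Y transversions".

2 transitions, 7 transversions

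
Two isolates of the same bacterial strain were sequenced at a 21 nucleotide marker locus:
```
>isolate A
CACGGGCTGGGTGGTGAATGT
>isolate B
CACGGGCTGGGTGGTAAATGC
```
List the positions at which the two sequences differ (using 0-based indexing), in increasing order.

15, 20

Differences at position 15 (G→A), position 20 (T→C).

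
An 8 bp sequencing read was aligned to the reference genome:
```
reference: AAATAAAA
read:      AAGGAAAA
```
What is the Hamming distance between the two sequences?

Comparing position by position, 2 sites differ: 3 (A/G), 4 (T/G).

2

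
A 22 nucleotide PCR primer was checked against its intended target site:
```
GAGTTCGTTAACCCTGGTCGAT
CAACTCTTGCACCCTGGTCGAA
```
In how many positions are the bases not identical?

7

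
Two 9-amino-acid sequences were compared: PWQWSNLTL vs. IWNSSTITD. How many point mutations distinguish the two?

6

Mismatches (1-based): residue 1: P→I; residue 3: Q→N; residue 4: W→S; residue 6: N→T; residue 7: L→I; residue 9: L→D.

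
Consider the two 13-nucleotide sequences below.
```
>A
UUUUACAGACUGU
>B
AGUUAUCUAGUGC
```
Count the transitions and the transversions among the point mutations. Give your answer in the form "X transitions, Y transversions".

Transitions (purine↔purine or pyrimidine↔pyrimidine): 6 C→U, 13 U→C.
Transversions (purine↔pyrimidine): 1 U→A, 2 U→G, 7 A→C, 8 G→U, 10 C→G.

2 transitions, 5 transversions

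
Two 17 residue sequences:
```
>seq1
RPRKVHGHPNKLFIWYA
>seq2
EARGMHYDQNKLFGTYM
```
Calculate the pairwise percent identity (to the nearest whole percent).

41%

10 positions differ (1, 2, 4, 5, 7, 8, 9, 14, 15, 17), so 7 of 17 match: 7/17 = 41.18%.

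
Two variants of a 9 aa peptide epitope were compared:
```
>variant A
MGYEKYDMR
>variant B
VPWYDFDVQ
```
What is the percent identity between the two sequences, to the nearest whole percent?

Mismatches at positions 1, 2, 3, 4, 5, 6, 8, 9 (1-based): 8 of 9.
Identical positions: 1/9 = 11.11% → 11%.

11%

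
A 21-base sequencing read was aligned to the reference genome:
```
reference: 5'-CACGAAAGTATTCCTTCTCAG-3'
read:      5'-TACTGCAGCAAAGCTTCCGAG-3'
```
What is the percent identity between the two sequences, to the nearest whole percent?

52%

Mismatches at positions 1, 4, 5, 6, 9, 11, 12, 13, 18, 19 (1-based): 10 of 21.
Identical positions: 11/21 = 52.38% → 52%.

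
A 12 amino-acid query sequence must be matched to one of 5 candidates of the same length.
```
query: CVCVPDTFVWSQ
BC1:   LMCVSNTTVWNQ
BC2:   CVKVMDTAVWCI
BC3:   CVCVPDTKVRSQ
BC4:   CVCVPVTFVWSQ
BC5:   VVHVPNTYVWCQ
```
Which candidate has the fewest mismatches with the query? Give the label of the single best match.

BC4

Hamming distances to query — BC1: 6; BC2: 5; BC3: 2; BC4: 1; BC5: 5.
Smallest is BC4 with 1 mismatch.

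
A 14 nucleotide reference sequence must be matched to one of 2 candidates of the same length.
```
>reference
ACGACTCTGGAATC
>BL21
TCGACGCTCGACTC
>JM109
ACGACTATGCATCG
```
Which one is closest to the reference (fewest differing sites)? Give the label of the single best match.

Hamming distances to reference — BL21: 4; JM109: 5.
Smallest is BL21 with 4 mismatches.

BL21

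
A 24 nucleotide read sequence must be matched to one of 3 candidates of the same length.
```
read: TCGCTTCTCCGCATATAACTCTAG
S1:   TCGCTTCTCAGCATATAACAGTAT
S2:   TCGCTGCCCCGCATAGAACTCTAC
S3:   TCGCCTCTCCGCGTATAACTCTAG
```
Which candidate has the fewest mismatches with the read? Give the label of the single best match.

S3

S1 differs at 4 sites; S2 differs at 4 sites; S3 differs at 2 sites. The closest is S3.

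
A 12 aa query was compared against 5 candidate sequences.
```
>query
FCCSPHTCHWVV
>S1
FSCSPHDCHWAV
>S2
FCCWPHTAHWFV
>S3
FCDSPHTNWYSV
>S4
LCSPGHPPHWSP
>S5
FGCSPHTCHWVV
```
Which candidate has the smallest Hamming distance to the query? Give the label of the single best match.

Hamming distances to query — S1: 3; S2: 3; S3: 5; S4: 8; S5: 1.
Smallest is S5 with 1 mismatch.

S5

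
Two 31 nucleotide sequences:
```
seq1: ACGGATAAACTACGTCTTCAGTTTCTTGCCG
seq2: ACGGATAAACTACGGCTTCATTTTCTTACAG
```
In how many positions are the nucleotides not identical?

4

The sequences differ at positions 15, 21, 28, 30 (1-based) — 4 in total.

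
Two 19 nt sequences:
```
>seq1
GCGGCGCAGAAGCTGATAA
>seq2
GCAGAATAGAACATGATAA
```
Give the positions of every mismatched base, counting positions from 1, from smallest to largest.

3, 5, 6, 7, 12, 13

Scanning 1-based: 3: G/A; 5: C/A; 6: G/A; 7: C/T; 12: G/C; 13: C/A.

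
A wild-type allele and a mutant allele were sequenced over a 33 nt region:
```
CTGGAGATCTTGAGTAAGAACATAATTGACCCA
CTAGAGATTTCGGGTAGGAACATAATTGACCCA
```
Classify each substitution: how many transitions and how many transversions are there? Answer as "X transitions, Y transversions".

5 transitions, 0 transversions

Mismatches (1-based):
base 3: G→A (purine→purine, transition)
base 9: C→T (pyrimidine→pyrimidine, transition)
base 11: T→C (pyrimidine→pyrimidine, transition)
base 13: A→G (purine→purine, transition)
base 17: A→G (purine→purine, transition)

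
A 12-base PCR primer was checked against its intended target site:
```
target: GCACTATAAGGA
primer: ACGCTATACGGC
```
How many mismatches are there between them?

4

The sequences differ at sites 1, 3, 9, 12 (1-based) — 4 in total.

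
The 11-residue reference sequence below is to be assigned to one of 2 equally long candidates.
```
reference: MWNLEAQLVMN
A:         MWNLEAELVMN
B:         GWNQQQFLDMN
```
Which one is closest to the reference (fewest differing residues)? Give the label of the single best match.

A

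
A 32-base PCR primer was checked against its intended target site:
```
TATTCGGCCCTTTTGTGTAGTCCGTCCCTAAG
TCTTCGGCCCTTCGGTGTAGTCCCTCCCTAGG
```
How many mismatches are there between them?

Comparing position by position, 5 positions differ: 2 (A/C), 13 (T/C), 14 (T/G), 24 (G/C), 31 (A/G).

5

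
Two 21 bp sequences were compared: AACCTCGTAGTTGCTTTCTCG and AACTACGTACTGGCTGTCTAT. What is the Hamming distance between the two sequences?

7

Mismatches (1-based): base 4: C→T; base 5: T→A; base 10: G→C; base 12: T→G; base 16: T→G; base 20: C→A; base 21: G→T.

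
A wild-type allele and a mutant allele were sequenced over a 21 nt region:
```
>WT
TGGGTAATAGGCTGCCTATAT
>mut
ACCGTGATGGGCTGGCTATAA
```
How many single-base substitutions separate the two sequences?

The sequences differ at positions 1, 2, 3, 6, 9, 15, 21 (1-based) — 7 in total.

7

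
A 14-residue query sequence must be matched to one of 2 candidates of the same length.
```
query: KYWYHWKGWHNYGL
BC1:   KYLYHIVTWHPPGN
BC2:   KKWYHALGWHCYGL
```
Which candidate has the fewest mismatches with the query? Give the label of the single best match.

BC2

BC1 differs at 7 residues; BC2 differs at 4 residues. The closest is BC2.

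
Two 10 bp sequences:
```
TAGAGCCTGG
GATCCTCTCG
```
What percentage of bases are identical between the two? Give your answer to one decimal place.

Mismatches at positions 1, 3, 4, 5, 6, 9 (1-based): 6 of 10.
Identical positions: 4/10 = 40% → 40.0%.

40.0%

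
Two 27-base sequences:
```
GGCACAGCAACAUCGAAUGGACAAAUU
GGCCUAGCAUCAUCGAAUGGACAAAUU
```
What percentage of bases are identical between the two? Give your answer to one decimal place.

Mismatches at positions 4, 5, 10 (1-based): 3 of 27.
Identical positions: 24/27 = 88.89% → 88.9%.

88.9%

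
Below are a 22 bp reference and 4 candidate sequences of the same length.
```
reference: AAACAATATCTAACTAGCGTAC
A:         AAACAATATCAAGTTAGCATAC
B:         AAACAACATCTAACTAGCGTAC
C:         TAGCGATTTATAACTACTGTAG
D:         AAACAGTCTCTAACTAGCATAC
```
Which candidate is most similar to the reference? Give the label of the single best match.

B

Hamming distances to reference — A: 4; B: 1; C: 8; D: 3.
Smallest is B with 1 mismatch.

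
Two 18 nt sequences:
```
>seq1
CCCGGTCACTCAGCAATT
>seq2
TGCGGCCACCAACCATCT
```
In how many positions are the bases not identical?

Comparing position by position, 8 positions differ: 1 (C/T), 2 (C/G), 6 (T/C), 10 (T/C), 11 (C/A), 13 (G/C), 16 (A/T), 17 (T/C).

8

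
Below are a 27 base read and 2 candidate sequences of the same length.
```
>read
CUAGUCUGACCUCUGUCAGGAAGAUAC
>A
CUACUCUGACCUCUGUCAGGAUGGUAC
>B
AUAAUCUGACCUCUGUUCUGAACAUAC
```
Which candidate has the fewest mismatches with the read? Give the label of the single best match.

Hamming distances to read — A: 3; B: 6.
Smallest is A with 3 mismatches.

A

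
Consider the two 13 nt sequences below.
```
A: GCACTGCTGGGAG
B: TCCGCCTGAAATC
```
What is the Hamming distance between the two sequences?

12

Comparing position by position, 12 sites differ: 1 (G/T), 3 (A/C), 4 (C/G), 5 (T/C), 6 (G/C), 7 (C/T), 8 (T/G), 9 (G/A), 10 (G/A), 11 (G/A), 12 (A/T), 13 (G/C).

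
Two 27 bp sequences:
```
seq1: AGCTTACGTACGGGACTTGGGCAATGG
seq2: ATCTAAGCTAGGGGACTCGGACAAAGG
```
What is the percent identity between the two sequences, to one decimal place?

8 positions differ (2, 5, 7, 8, 11, 18, 21, 25), so 19 of 27 match: 19/27 = 70.37%.

70.4%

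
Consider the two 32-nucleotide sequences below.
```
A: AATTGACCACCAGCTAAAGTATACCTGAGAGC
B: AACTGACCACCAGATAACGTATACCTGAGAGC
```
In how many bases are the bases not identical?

Mismatches (1-based): base 3: T→C; base 14: C→A; base 18: A→C.

3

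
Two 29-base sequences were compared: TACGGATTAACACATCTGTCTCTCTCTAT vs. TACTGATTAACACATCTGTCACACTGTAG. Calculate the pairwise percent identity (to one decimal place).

82.8%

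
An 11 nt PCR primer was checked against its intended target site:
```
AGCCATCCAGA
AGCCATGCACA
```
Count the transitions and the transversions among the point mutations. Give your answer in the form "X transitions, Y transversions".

Transitions (purine↔purine or pyrimidine↔pyrimidine): none.
Transversions (purine↔pyrimidine): 7 C→G, 10 G→C.

0 transitions, 2 transversions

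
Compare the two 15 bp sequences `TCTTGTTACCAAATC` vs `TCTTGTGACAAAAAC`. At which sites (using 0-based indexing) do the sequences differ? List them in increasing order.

6, 9, 13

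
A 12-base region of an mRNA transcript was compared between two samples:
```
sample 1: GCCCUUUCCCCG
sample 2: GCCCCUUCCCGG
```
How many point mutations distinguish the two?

The sequences differ at positions 5, 11 (1-based) — 2 in total.

2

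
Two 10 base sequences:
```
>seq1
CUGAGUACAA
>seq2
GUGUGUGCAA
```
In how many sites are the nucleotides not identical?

Mismatches (1-based): site 1: C→G; site 4: A→U; site 7: A→G.

3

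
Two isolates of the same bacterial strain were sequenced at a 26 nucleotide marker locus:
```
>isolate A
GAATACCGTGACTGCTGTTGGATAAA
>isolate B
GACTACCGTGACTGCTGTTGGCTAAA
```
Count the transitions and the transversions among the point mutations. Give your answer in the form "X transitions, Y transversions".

Transitions (purine↔purine or pyrimidine↔pyrimidine): none.
Transversions (purine↔pyrimidine): 3 A→C, 22 A→C.

0 transitions, 2 transversions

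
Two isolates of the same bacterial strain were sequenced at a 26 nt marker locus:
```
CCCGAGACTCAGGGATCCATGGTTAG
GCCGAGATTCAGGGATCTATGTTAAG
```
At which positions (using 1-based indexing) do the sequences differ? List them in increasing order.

1, 8, 18, 22, 24

Differences at position 1 (C→G), position 8 (C→T), position 18 (C→T), position 22 (G→T), position 24 (T→A).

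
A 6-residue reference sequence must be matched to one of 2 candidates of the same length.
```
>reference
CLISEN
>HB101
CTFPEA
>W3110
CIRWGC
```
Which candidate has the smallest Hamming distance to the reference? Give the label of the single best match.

HB101

Hamming distances to reference — HB101: 4; W3110: 5.
Smallest is HB101 with 4 mismatches.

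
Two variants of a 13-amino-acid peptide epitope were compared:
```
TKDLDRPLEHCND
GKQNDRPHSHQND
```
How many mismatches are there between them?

6

Mismatches (1-based): residue 1: T→G; residue 3: D→Q; residue 4: L→N; residue 8: L→H; residue 9: E→S; residue 11: C→Q.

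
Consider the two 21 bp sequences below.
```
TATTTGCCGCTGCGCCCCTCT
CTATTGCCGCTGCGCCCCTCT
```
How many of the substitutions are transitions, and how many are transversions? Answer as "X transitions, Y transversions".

1 transition, 2 transversions

Mismatches (1-based):
base 1: T→C (pyrimidine→pyrimidine, transition)
base 2: A→T (purine→pyrimidine, transversion)
base 3: T→A (pyrimidine→purine, transversion)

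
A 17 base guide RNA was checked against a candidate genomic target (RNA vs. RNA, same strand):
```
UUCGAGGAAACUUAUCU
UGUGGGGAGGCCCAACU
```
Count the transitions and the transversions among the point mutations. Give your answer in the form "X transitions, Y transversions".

Mismatches (1-based):
base 2: U→G (pyrimidine→purine, transversion)
base 3: C→U (pyrimidine→pyrimidine, transition)
base 5: A→G (purine→purine, transition)
base 9: A→G (purine→purine, transition)
base 10: A→G (purine→purine, transition)
base 12: U→C (pyrimidine→pyrimidine, transition)
base 13: U→C (pyrimidine→pyrimidine, transition)
base 15: U→A (pyrimidine→purine, transversion)

6 transitions, 2 transversions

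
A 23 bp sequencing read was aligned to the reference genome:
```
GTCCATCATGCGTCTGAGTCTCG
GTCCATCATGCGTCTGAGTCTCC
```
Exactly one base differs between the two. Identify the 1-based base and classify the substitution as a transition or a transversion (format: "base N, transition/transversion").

base 23, transversion

The sequences differ only at base 23: G→C (purine→pyrimidine), a transversion.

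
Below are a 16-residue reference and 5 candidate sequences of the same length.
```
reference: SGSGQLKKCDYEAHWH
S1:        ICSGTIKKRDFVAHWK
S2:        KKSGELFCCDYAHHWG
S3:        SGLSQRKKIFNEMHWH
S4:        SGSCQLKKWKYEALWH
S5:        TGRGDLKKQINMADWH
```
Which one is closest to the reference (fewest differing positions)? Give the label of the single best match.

Hamming distances to reference — S1: 8; S2: 8; S3: 7; S4: 4; S5: 8.
Smallest is S4 with 4 mismatches.

S4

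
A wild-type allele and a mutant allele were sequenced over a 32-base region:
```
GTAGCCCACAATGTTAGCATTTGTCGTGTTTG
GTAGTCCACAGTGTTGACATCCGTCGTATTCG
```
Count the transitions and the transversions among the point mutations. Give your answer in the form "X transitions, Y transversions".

8 transitions, 0 transversions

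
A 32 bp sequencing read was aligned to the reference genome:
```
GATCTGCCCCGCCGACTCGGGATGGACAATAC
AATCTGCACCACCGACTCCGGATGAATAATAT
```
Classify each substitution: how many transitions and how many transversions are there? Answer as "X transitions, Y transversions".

5 transitions, 2 transversions

Mismatches (1-based):
base 1: G→A (purine→purine, transition)
base 8: C→A (pyrimidine→purine, transversion)
base 11: G→A (purine→purine, transition)
base 19: G→C (purine→pyrimidine, transversion)
base 25: G→A (purine→purine, transition)
base 27: C→T (pyrimidine→pyrimidine, transition)
base 32: C→T (pyrimidine→pyrimidine, transition)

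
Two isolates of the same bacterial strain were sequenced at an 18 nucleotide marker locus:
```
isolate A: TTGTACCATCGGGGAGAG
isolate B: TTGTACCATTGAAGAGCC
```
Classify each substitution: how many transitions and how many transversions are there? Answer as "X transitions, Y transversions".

Transitions (purine↔purine or pyrimidine↔pyrimidine): 10 C→T, 12 G→A, 13 G→A.
Transversions (purine↔pyrimidine): 17 A→C, 18 G→C.

3 transitions, 2 transversions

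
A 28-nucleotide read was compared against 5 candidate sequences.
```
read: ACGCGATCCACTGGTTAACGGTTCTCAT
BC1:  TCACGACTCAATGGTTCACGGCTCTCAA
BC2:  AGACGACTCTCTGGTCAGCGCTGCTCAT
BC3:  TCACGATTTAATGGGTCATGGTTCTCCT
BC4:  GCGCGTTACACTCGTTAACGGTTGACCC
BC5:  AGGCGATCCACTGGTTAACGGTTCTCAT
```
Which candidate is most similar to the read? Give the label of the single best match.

Hamming distances to read — BC1: 8; BC2: 9; BC3: 9; BC4: 8; BC5: 1.
Smallest is BC5 with 1 mismatch.

BC5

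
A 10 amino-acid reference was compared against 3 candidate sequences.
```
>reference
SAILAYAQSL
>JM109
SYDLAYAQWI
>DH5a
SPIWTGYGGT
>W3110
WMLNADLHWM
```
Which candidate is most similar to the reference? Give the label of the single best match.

Hamming distances to reference — JM109: 4; DH5a: 8; W3110: 9.
Smallest is JM109 with 4 mismatches.

JM109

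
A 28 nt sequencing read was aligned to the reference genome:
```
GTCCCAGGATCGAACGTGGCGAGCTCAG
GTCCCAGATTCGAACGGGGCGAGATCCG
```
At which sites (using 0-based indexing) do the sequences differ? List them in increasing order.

7, 8, 16, 23, 26

Differences at site 7 (G→A), site 8 (A→T), site 16 (T→G), site 23 (C→A), site 26 (A→C).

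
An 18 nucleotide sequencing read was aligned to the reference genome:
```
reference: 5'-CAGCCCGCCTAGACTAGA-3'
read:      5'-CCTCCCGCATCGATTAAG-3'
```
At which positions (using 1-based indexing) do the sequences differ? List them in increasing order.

2, 3, 9, 11, 14, 17, 18

Differences at position 2 (A→C), position 3 (G→T), position 9 (C→A), position 11 (A→C), position 14 (C→T), position 17 (G→A), position 18 (A→G).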